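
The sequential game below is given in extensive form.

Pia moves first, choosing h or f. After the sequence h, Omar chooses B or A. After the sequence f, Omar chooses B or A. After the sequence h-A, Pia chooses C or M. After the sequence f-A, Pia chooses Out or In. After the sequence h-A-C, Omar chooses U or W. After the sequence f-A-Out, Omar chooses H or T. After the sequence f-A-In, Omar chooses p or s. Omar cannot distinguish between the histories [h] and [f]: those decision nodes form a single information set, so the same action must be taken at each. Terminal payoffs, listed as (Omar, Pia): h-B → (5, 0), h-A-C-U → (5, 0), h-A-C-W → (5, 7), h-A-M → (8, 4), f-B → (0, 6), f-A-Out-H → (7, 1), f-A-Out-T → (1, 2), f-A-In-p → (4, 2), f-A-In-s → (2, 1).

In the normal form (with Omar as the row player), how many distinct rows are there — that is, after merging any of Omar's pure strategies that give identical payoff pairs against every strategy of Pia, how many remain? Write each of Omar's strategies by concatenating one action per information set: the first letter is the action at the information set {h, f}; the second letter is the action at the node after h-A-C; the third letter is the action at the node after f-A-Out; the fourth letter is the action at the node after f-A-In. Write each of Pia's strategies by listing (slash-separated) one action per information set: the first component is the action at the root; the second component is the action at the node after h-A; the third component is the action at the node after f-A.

9

Omar has 16 pure strategies: BUHp, BUHs, BUTp, BUTs, BWHp, BWHs, BWTp, BWTs, AUHp, AUHs, AUTp, AUTs, AWHp, AWHs, AWTp, AWTs. Columns: h/C/Out, h/C/In, h/M/Out, h/M/In, f/C/Out, f/C/In, f/M/Out, f/M/In.
{BUHp, BUHs, BUTp, BUTs, BWHp, BWHs, BWTp, BWTs} → row (5,0) (5,0) (5,0) (5,0) (0,6) (0,6) (0,6) (0,6)
{AUHp} → row (5,0) (5,0) (8,4) (8,4) (7,1) (4,2) (7,1) (4,2)
{AUHs} → row (5,0) (5,0) (8,4) (8,4) (7,1) (2,1) (7,1) (2,1)
{AUTp} → row (5,0) (5,0) (8,4) (8,4) (1,2) (4,2) (1,2) (4,2)
{AUTs} → row (5,0) (5,0) (8,4) (8,4) (1,2) (2,1) (1,2) (2,1)
{AWHp} → row (5,7) (5,7) (8,4) (8,4) (7,1) (4,2) (7,1) (4,2)
{AWHs} → row (5,7) (5,7) (8,4) (8,4) (7,1) (2,1) (7,1) (2,1)
{AWTp} → row (5,7) (5,7) (8,4) (8,4) (1,2) (4,2) (1,2) (4,2)
{AWTs} → row (5,7) (5,7) (8,4) (8,4) (1,2) (2,1) (1,2) (2,1)
That's 9 distinct rows out of 16 strategies.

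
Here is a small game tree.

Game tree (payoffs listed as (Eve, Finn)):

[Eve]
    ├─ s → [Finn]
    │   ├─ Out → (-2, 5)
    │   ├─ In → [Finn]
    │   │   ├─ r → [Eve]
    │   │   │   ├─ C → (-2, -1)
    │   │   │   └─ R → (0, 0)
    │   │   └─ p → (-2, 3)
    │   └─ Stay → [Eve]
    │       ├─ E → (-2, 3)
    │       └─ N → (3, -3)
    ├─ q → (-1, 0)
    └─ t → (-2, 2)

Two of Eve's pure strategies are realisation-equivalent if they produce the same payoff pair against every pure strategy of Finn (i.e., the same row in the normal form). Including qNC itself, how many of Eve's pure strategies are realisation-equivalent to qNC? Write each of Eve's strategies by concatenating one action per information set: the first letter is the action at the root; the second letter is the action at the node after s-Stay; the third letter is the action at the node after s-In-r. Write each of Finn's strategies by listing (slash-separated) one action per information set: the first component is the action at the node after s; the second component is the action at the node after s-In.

4

Row for qNC (columns Out/r, Out/p, In/r, In/p, Stay/r, Stay/p): (-1,0) (-1,0) (-1,0) (-1,0) (-1,0) (-1,0).
Under qNC, Eve's choice at the node after s-Stay and at the node after s-In-r can never be reached regardless of what Finn does, so varying those choices leaves every outcome unchanged.
Holding the reachable choices fixed and varying the unreachable ones freely already gives 2 × 2 = 4 equivalent strategies.
No other strategy reproduces this row, so those 4 are the full class: qEC, qER, qNC, qNR.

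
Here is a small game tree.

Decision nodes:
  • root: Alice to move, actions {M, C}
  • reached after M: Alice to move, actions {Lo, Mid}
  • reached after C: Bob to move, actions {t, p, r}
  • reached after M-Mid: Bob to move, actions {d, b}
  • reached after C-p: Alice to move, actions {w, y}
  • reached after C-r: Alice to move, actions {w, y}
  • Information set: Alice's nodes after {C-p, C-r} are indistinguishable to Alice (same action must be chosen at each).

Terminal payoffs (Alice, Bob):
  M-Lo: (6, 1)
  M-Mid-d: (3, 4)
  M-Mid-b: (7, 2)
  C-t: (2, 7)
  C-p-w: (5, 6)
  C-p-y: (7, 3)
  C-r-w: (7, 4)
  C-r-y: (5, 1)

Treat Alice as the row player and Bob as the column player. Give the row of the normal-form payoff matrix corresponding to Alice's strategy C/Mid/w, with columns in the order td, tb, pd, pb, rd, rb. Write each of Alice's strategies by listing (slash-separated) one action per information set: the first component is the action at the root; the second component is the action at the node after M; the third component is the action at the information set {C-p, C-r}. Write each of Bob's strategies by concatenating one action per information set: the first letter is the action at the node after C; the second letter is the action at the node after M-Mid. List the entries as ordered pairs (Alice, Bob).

(2,7) (2,7) (5,6) (5,6) (7,4) (7,4)

vs td: Alice plays C → Bob plays t at [C] → (2, 7)
vs tb: Alice plays C → Bob plays t at [C] → (2, 7)
vs pd: Alice plays C → Bob plays p at [C] → Alice plays w at [C-p] → (5, 6)
vs pb: Alice plays C → Bob plays p at [C] → Alice plays w at [C-p] → (5, 6)
vs rd: Alice plays C → Bob plays r at [C] → Alice plays w at [C-r] → (7, 4)
vs rb: Alice plays C → Bob plays r at [C] → Alice plays w at [C-r] → (7, 4)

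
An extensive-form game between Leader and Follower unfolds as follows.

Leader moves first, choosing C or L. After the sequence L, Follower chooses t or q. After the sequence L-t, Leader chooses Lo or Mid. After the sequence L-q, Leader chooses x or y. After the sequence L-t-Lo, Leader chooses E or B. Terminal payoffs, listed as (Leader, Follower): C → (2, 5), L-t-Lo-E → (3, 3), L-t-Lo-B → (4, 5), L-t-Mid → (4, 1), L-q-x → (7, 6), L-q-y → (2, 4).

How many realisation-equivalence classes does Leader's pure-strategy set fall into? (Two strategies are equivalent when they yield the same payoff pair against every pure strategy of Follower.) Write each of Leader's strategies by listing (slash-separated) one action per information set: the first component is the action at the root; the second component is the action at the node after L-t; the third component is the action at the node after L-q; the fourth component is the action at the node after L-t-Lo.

7

Leader has 16 pure strategies: C/Lo/x/E, C/Lo/x/B, C/Lo/y/E, C/Lo/y/B, C/Mid/x/E, C/Mid/x/B, C/Mid/y/E, C/Mid/y/B, L/Lo/x/E, L/Lo/x/B, L/Lo/y/E, L/Lo/y/B, L/Mid/x/E, L/Mid/x/B, L/Mid/y/E, L/Mid/y/B. Columns: t, q.
{C/Lo/x/E, C/Lo/x/B, C/Lo/y/E, C/Lo/y/B, C/Mid/x/E, C/Mid/x/B, C/Mid/y/E, C/Mid/y/B} → row (2,5) (2,5)
{L/Lo/x/E} → row (3,3) (7,6)
{L/Lo/x/B} → row (4,5) (7,6)
{L/Lo/y/E} → row (3,3) (2,4)
{L/Lo/y/B} → row (4,5) (2,4)
{L/Mid/x/E, L/Mid/x/B} → row (4,1) (7,6)
{L/Mid/y/E, L/Mid/y/B} → row (4,1) (2,4)
That's 7 distinct rows out of 16 strategies.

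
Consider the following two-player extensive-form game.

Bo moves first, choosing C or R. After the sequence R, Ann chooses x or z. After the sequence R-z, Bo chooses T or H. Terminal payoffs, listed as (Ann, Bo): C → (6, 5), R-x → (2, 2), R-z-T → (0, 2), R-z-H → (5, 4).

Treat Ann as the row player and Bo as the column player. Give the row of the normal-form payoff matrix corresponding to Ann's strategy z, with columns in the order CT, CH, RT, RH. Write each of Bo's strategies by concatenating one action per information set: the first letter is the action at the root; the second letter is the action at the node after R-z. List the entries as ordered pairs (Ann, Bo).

vs CT: Bo plays C → (6, 5)
vs CH: Bo plays C → (6, 5)
vs RT: Bo plays R → Ann plays z at [R] → Bo plays T at [R-z] → (0, 2)
vs RH: Bo plays R → Ann plays z at [R] → Bo plays H at [R-z] → (5, 4)

(6,5) (6,5) (0,2) (5,4)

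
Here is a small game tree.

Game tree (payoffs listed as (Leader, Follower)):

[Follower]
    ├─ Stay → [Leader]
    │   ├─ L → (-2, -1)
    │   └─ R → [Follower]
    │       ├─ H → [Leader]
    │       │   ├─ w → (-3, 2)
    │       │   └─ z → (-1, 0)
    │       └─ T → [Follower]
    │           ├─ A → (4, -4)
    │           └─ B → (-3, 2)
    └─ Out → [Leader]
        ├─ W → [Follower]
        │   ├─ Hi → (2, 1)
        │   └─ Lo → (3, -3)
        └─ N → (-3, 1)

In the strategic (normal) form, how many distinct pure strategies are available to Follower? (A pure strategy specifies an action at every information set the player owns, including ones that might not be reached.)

Follower owns the root with actions {Stay, Out} — two choices.
Follower owns the node after Stay-R with actions {H, T} — two choices.
Follower owns the node after Out-W with actions {Hi, Lo} — two choices.
Follower owns the node after Stay-R-T with actions {A, B} — two choices.
A pure strategy fixes one action at each information set independently, so the count is the product 2 × 2 × 2 × 2 = 16.

16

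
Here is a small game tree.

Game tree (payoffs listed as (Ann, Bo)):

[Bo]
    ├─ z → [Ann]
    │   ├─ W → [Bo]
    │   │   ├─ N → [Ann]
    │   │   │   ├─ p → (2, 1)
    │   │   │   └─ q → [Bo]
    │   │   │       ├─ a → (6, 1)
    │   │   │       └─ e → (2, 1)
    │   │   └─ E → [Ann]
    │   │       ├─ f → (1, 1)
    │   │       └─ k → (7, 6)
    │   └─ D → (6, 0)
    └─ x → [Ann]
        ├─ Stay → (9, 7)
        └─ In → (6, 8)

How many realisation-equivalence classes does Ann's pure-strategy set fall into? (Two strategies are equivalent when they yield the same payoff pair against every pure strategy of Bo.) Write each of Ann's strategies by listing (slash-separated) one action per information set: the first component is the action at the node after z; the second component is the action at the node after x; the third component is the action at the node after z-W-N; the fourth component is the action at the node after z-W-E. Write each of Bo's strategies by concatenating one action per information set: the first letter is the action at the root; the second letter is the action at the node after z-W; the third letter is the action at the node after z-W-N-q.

10

Ann has 16 pure strategies: W/Stay/p/f, W/Stay/p/k, W/Stay/q/f, W/Stay/q/k, W/In/p/f, W/In/p/k, W/In/q/f, W/In/q/k, D/Stay/p/f, D/Stay/p/k, D/Stay/q/f, D/Stay/q/k, D/In/p/f, D/In/p/k, D/In/q/f, D/In/q/k. Columns: zNa, zNe, zEa, zEe, xNa, xNe, xEa, xEe.
{W/Stay/p/f} → row (2,1) (2,1) (1,1) (1,1) (9,7) (9,7) (9,7) (9,7)
{W/Stay/p/k} → row (2,1) (2,1) (7,6) (7,6) (9,7) (9,7) (9,7) (9,7)
{W/Stay/q/f} → row (6,1) (2,1) (1,1) (1,1) (9,7) (9,7) (9,7) (9,7)
{W/Stay/q/k} → row (6,1) (2,1) (7,6) (7,6) (9,7) (9,7) (9,7) (9,7)
{W/In/p/f} → row (2,1) (2,1) (1,1) (1,1) (6,8) (6,8) (6,8) (6,8)
{W/In/p/k} → row (2,1) (2,1) (7,6) (7,6) (6,8) (6,8) (6,8) (6,8)
{W/In/q/f} → row (6,1) (2,1) (1,1) (1,1) (6,8) (6,8) (6,8) (6,8)
{W/In/q/k} → row (6,1) (2,1) (7,6) (7,6) (6,8) (6,8) (6,8) (6,8)
{D/Stay/p/f, D/Stay/p/k, D/Stay/q/f, D/Stay/q/k} → row (6,0) (6,0) (6,0) (6,0) (9,7) (9,7) (9,7) (9,7)
{D/In/p/f, D/In/p/k, D/In/q/f, D/In/q/k} → row (6,0) (6,0) (6,0) (6,0) (6,8) (6,8) (6,8) (6,8)
That's 10 distinct rows out of 16 strategies.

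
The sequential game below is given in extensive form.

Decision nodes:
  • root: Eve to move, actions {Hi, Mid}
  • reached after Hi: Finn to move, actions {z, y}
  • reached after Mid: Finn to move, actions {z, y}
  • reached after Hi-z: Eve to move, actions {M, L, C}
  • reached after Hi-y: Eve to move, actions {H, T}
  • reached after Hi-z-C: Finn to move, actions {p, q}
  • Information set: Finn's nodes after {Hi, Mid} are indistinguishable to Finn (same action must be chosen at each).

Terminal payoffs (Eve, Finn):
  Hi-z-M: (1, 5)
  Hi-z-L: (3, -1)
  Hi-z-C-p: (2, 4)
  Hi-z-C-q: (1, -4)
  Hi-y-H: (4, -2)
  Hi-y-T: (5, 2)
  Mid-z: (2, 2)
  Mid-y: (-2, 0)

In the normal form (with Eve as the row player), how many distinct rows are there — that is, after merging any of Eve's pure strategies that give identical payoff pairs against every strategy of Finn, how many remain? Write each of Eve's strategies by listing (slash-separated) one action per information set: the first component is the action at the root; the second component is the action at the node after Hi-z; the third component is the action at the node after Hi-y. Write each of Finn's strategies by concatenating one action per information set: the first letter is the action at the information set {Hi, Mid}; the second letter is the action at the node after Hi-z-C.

7

Eve has 12 pure strategies: Hi/M/H, Hi/M/T, Hi/L/H, Hi/L/T, Hi/C/H, Hi/C/T, Mid/M/H, Mid/M/T, Mid/L/H, Mid/L/T, Mid/C/H, Mid/C/T. Columns: zp, zq, yp, yq.
{Hi/M/H} → row (1,5) (1,5) (4,-2) (4,-2)
{Hi/M/T} → row (1,5) (1,5) (5,2) (5,2)
{Hi/L/H} → row (3,-1) (3,-1) (4,-2) (4,-2)
{Hi/L/T} → row (3,-1) (3,-1) (5,2) (5,2)
{Hi/C/H} → row (2,4) (1,-4) (4,-2) (4,-2)
{Hi/C/T} → row (2,4) (1,-4) (5,2) (5,2)
{Mid/M/H, Mid/M/T, Mid/L/H, Mid/L/T, Mid/C/H, Mid/C/T} → row (2,2) (2,2) (-2,0) (-2,0)
That's 7 distinct rows out of 12 strategies.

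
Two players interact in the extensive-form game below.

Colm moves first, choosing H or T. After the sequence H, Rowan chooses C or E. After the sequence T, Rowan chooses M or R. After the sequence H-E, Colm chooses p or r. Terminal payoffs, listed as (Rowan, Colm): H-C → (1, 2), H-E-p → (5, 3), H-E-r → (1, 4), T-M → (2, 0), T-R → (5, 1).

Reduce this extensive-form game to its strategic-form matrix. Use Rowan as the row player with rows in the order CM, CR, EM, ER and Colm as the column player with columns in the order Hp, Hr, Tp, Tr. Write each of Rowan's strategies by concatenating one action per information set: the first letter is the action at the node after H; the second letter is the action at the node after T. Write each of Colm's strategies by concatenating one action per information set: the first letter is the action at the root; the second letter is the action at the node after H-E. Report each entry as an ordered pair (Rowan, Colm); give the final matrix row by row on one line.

           Hp       Hr       Tp       Tr
  CM    (1,2)    (1,2)    (2,0)    (2,0)
  CR    (1,2)    (1,2)    (5,1)    (5,1)
  EM    (5,3)    (1,4)    (2,0)    (2,0)
  ER    (5,3)    (1,4)    (5,1)    (5,1)

CM: (1,2) (1,2) (2,0) (2,0) | CR: (1,2) (1,2) (5,1) (5,1) | EM: (5,3) (1,4) (2,0) (2,0) | ER: (5,3) (1,4) (5,1) (5,1)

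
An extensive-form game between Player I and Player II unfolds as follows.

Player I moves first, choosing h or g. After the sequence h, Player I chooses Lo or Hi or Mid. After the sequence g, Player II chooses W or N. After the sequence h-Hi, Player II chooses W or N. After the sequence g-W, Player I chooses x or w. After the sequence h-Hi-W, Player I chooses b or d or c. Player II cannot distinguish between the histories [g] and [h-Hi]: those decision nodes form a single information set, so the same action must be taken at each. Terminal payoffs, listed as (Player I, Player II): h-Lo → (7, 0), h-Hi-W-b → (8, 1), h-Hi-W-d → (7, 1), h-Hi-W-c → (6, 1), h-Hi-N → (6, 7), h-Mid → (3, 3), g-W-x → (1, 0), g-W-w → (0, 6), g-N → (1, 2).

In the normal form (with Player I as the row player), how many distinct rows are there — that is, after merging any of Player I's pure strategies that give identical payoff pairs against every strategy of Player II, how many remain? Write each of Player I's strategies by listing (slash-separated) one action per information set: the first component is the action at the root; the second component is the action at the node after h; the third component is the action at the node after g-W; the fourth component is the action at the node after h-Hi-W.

Player I has 36 pure strategies: h/Lo/x/b, h/Lo/x/d, h/Lo/x/c, h/Lo/w/b, h/Lo/w/d, h/Lo/w/c, h/Hi/x/b, h/Hi/x/d, h/Hi/x/c, h/Hi/w/b, h/Hi/w/d, h/Hi/w/c, h/Mid/x/b, h/Mid/x/d, h/Mid/x/c, h/Mid/w/b, h/Mid/w/d, h/Mid/w/c, g/Lo/x/b, g/Lo/x/d, g/Lo/x/c, g/Lo/w/b, g/Lo/w/d, g/Lo/w/c, g/Hi/x/b, g/Hi/x/d, g/Hi/x/c, g/Hi/w/b, g/Hi/w/d, g/Hi/w/c, g/Mid/x/b, g/Mid/x/d, g/Mid/x/c, g/Mid/w/b, g/Mid/w/d, g/Mid/w/c. Columns: W, N.
{h/Lo/x/b, h/Lo/x/d, h/Lo/x/c, h/Lo/w/b, h/Lo/w/d, h/Lo/w/c} → row (7,0) (7,0)
{h/Hi/x/b, h/Hi/w/b} → row (8,1) (6,7)
{h/Hi/x/d, h/Hi/w/d} → row (7,1) (6,7)
{h/Hi/x/c, h/Hi/w/c} → row (6,1) (6,7)
{h/Mid/x/b, h/Mid/x/d, h/Mid/x/c, h/Mid/w/b, h/Mid/w/d, h/Mid/w/c} → row (3,3) (3,3)
{g/Lo/x/b, g/Lo/x/d, g/Lo/x/c, g/Hi/x/b, g/Hi/x/d, g/Hi/x/c, g/Mid/x/b, g/Mid/x/d, g/Mid/x/c} → row (1,0) (1,2)
{g/Lo/w/b, g/Lo/w/d, g/Lo/w/c, g/Hi/w/b, g/Hi/w/d, g/Hi/w/c, g/Mid/w/b, g/Mid/w/d, g/Mid/w/c} → row (0,6) (1,2)
That's 7 distinct rows out of 36 strategies.

7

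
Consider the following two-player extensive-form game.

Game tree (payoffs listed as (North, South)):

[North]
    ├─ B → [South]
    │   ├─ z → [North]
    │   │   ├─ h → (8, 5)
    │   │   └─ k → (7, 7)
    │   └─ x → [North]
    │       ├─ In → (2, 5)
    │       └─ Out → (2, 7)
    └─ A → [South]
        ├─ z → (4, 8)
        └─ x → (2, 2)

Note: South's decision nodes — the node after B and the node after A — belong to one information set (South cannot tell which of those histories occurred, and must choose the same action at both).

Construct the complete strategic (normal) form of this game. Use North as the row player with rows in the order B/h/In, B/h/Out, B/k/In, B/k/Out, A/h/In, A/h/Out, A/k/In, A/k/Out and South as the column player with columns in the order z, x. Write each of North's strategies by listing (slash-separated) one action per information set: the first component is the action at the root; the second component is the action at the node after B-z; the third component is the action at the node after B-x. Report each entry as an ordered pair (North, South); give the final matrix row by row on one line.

Row B/h/In: z→(8,5), x→(2,5)
Row B/h/Out: z→(8,5), x→(2,7)
Row B/k/In: z→(7,7), x→(2,5)
Row B/k/Out: z→(7,7), x→(2,7)
Row A/h/In: z→(4,8), x→(2,2)
Row A/h/Out: z→(4,8), x→(2,2)
Row A/k/In: z→(4,8), x→(2,2)
Row A/k/Out: z→(4,8), x→(2,2)

B/h/In: (8,5) (2,5) | B/h/Out: (8,5) (2,7) | B/k/In: (7,7) (2,5) | B/k/Out: (7,7) (2,7) | A/h/In: (4,8) (2,2) | A/h/Out: (4,8) (2,2) | A/k/In: (4,8) (2,2) | A/k/Out: (4,8) (2,2)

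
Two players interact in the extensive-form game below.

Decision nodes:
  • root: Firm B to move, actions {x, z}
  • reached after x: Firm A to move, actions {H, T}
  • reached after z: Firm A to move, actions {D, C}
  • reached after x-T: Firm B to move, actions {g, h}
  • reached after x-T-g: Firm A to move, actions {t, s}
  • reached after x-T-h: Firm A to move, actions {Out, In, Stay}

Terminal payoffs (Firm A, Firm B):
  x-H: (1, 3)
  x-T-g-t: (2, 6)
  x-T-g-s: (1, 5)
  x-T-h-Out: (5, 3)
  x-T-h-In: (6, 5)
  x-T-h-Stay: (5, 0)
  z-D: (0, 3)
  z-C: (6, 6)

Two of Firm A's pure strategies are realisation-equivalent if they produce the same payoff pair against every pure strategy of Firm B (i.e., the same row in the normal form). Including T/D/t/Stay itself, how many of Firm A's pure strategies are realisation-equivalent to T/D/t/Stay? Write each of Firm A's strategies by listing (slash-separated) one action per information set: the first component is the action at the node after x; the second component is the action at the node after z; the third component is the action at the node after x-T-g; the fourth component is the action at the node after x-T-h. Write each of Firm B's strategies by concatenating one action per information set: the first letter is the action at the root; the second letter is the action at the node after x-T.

1

Row for T/D/t/Stay (columns xg, xh, zg, zh): (2,6) (5,0) (0,3) (0,3).
Every one of Firm A's information sets is on the play path for some reply by Firm B when Firm A follows T/D/t/Stay.
Changing the action at any of them therefore changes at least one column, so only T/D/t/Stay itself gives this row.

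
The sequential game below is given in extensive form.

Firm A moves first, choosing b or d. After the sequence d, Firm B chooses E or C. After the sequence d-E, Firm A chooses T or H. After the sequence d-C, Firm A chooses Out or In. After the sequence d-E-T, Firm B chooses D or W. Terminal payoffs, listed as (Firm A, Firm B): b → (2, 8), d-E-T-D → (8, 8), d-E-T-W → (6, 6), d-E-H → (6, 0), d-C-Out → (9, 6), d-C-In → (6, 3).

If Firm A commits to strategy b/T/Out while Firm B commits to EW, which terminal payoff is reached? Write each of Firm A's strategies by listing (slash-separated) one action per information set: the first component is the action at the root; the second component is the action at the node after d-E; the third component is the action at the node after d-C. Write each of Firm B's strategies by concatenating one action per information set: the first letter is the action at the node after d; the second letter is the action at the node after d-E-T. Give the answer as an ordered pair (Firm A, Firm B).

Trace the play path from the root:
  Firm A plays b
→ terminal payoff (2, 8).
(Firm A's choice at the node after d-E is never reached on this path, so it doesn't affect the outcome.)

(2, 8)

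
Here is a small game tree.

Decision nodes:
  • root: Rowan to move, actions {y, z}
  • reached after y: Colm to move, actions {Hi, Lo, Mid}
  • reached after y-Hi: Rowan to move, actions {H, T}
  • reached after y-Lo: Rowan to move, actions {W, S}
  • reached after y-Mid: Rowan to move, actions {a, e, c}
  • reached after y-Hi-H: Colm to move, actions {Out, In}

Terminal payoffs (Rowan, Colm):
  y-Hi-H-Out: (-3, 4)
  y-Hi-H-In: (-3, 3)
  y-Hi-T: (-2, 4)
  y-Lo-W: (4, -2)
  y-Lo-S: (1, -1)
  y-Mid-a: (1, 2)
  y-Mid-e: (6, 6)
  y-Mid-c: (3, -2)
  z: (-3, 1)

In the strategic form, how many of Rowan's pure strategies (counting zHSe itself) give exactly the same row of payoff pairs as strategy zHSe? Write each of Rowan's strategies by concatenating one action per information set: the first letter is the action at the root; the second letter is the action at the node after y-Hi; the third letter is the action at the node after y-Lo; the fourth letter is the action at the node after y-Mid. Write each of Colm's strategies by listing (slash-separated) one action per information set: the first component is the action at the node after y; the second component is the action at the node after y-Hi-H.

Row for zHSe (columns Hi/Out, Hi/In, Lo/Out, Lo/In, Mid/Out, Mid/In): (-3,1) (-3,1) (-3,1) (-3,1) (-3,1) (-3,1).
Under zHSe, Rowan's choice at the node after y-Hi and at the node after y-Lo and at the node after y-Mid can never be reached regardless of what Colm does, so varying those choices leaves every outcome unchanged.
Holding the reachable choices fixed and varying the unreachable ones freely already gives 2 × 2 × 3 = 12 equivalent strategies.
No other strategy reproduces this row, so those 12 are the full class: zHWa, zHWe, zHWc, zHSa, zHSe, zHSc, zTWa, zTWe, zTWc, zTSa, zTSe, zTSc.

12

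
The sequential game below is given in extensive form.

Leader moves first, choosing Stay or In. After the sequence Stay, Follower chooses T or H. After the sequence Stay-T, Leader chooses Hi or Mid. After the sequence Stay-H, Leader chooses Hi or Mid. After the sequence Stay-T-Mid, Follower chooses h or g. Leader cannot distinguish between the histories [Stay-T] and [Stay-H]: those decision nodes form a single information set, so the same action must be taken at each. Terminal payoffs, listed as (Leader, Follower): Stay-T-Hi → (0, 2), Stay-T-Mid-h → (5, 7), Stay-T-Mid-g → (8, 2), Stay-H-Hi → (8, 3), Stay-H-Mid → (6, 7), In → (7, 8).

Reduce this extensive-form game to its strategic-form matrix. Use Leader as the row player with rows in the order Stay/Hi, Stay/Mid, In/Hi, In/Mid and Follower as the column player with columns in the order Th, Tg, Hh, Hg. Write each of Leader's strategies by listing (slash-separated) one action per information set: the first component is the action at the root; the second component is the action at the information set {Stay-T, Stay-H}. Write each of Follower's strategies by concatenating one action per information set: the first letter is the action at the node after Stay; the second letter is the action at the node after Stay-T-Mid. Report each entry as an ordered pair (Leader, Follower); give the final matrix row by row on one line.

Stay/Hi: (0,2) (0,2) (8,3) (8,3) | Stay/Mid: (5,7) (8,2) (6,7) (6,7) | In/Hi: (7,8) (7,8) (7,8) (7,8) | In/Mid: (7,8) (7,8) (7,8) (7,8)

               Th       Tg       Hh       Hg
 Stay/Hi    (0,2)    (0,2)    (8,3)    (8,3)
Stay/Mid    (5,7)    (8,2)    (6,7)    (6,7)
   In/Hi    (7,8)    (7,8)    (7,8)    (7,8)
  In/Mid    (7,8)    (7,8)    (7,8)    (7,8)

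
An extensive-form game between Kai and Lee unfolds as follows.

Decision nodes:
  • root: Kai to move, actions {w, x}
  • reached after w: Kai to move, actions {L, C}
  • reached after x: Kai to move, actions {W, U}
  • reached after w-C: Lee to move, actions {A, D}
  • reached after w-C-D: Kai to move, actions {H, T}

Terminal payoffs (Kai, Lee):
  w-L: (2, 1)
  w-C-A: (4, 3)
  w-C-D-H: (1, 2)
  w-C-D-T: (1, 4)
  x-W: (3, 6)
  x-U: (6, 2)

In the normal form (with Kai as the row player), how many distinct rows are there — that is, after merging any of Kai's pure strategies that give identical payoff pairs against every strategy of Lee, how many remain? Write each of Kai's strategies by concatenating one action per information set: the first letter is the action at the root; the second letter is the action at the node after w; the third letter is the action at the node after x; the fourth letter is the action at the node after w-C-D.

5

Kai has 16 pure strategies: wLWH, wLWT, wLUH, wLUT, wCWH, wCWT, wCUH, wCUT, xLWH, xLWT, xLUH, xLUT, xCWH, xCWT, xCUH, xCUT. Columns: A, D.
{wLWH, wLWT, wLUH, wLUT} → row (2,1) (2,1)
{wCWH, wCUH} → row (4,3) (1,2)
{wCWT, wCUT} → row (4,3) (1,4)
{xLWH, xLWT, xCWH, xCWT} → row (3,6) (3,6)
{xLUH, xLUT, xCUH, xCUT} → row (6,2) (6,2)
That's 5 distinct rows out of 16 strategies.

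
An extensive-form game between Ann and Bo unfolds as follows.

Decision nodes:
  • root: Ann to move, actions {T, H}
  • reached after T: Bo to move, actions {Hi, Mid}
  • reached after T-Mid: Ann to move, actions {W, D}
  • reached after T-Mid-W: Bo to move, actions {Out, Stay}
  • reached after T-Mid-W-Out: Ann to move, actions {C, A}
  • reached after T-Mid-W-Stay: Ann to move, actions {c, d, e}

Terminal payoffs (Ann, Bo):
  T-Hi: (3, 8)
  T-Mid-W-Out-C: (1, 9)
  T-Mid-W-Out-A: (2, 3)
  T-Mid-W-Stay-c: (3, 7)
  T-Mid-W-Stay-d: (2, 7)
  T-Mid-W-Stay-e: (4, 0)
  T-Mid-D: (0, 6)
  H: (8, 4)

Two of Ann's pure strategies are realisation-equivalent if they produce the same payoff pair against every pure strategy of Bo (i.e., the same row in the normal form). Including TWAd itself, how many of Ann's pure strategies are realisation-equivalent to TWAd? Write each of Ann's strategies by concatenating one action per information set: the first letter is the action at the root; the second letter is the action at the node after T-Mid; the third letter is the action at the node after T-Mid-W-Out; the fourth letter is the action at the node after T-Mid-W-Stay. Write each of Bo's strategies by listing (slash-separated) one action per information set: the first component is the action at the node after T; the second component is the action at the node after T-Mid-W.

Row for TWAd (columns Hi/Out, Hi/Stay, Mid/Out, Mid/Stay): (3,8) (3,8) (2,3) (2,7).
Every one of Ann's information sets is on the play path for some reply by Bo when Ann follows TWAd.
Changing the action at any of them therefore changes at least one column, so only TWAd itself gives this row.

1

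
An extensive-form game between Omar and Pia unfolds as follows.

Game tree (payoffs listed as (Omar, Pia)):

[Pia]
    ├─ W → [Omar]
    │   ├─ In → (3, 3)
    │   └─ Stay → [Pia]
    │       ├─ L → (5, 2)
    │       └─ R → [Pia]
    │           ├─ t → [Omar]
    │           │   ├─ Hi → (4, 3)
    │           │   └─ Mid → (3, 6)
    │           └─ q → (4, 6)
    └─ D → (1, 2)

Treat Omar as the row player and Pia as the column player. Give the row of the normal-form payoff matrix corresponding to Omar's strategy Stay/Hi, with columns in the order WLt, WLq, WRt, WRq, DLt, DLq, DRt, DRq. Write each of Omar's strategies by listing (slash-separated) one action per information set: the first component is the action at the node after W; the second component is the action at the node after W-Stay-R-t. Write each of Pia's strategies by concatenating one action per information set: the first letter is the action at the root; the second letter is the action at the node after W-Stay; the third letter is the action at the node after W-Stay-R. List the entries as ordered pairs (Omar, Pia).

vs WLt: Pia plays W → Omar plays Stay at [W] → Pia plays L at [W-Stay] → (5, 2)
vs WLq: Pia plays W → Omar plays Stay at [W] → Pia plays L at [W-Stay] → (5, 2)
vs WRt: Pia plays W → Omar plays Stay at [W] → Pia plays R at [W-Stay] → Pia plays t at [W-Stay-R] → Omar plays Hi at [W-Stay-R-t] → (4, 3)
vs WRq: Pia plays W → Omar plays Stay at [W] → Pia plays R at [W-Stay] → Pia plays q at [W-Stay-R] → (4, 6)
vs DLt: Pia plays D → (1, 2)
vs DLq: Pia plays D → (1, 2)
vs DRt: Pia plays D → (1, 2)
vs DRq: Pia plays D → (1, 2)

(5,2) (5,2) (4,3) (4,6) (1,2) (1,2) (1,2) (1,2)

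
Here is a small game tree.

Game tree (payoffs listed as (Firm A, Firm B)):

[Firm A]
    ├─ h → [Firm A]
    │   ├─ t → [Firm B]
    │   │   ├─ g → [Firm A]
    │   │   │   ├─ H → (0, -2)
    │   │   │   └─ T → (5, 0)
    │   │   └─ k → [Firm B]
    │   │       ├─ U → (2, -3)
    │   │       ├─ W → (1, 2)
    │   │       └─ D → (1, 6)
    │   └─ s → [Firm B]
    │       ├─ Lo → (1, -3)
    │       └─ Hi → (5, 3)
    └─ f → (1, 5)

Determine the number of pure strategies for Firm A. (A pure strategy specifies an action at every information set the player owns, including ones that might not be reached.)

Firm A owns the root with actions {h, f} — two choices.
Firm A owns the node after h with actions {t, s} — two choices.
Firm A owns the node after h-t-g with actions {H, T} — two choices.
A pure strategy fixes one action at each information set independently, so the count is the product 2 × 2 × 2 = 8.
(For reference, Firm B has 12 pure strategies, giving a 8×12 normal-form matrix.)

8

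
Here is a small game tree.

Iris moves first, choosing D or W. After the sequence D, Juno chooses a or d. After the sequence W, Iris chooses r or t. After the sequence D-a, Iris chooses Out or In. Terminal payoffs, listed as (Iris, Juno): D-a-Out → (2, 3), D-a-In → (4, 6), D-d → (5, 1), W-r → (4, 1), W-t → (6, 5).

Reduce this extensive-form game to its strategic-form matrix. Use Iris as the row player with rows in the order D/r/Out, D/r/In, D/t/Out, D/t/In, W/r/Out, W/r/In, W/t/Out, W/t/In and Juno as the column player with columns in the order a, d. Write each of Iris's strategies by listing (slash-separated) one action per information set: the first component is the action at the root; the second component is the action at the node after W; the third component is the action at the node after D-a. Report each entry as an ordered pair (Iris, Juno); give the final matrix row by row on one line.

Row D/r/Out: a→(2,3), d→(5,1)
Row D/r/In: a→(4,6), d→(5,1)
Row D/t/Out: a→(2,3), d→(5,1)
Row D/t/In: a→(4,6), d→(5,1)
Row W/r/Out: a→(4,1), d→(4,1)
Row W/r/In: a→(4,1), d→(4,1)
Row W/t/Out: a→(6,5), d→(6,5)
Row W/t/In: a→(6,5), d→(6,5)

D/r/Out: (2,3) (5,1) | D/r/In: (4,6) (5,1) | D/t/Out: (2,3) (5,1) | D/t/In: (4,6) (5,1) | W/r/Out: (4,1) (4,1) | W/r/In: (4,1) (4,1) | W/t/Out: (6,5) (6,5) | W/t/In: (6,5) (6,5)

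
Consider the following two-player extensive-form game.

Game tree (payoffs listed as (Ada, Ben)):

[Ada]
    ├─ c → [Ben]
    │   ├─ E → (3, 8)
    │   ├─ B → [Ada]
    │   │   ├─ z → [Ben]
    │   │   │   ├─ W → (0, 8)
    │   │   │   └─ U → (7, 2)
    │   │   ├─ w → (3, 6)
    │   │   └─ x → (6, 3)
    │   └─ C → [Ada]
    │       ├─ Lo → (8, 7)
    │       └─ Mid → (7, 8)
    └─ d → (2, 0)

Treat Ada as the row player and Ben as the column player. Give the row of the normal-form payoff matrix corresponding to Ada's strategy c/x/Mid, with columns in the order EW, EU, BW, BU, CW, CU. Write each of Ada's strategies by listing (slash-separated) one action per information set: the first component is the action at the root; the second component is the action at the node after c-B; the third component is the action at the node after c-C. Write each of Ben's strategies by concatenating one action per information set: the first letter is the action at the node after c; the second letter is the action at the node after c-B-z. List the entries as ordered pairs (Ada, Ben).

(3,8) (3,8) (6,3) (6,3) (7,8) (7,8)

vs EW: Ada plays c → Ben plays E at [c] → (3, 8)
vs EU: Ada plays c → Ben plays E at [c] → (3, 8)
vs BW: Ada plays c → Ben plays B at [c] → Ada plays x at [c-B] → (6, 3)
vs BU: Ada plays c → Ben plays B at [c] → Ada plays x at [c-B] → (6, 3)
vs CW: Ada plays c → Ben plays C at [c] → Ada plays Mid at [c-C] → (7, 8)
vs CU: Ada plays c → Ben plays C at [c] → Ada plays Mid at [c-C] → (7, 8)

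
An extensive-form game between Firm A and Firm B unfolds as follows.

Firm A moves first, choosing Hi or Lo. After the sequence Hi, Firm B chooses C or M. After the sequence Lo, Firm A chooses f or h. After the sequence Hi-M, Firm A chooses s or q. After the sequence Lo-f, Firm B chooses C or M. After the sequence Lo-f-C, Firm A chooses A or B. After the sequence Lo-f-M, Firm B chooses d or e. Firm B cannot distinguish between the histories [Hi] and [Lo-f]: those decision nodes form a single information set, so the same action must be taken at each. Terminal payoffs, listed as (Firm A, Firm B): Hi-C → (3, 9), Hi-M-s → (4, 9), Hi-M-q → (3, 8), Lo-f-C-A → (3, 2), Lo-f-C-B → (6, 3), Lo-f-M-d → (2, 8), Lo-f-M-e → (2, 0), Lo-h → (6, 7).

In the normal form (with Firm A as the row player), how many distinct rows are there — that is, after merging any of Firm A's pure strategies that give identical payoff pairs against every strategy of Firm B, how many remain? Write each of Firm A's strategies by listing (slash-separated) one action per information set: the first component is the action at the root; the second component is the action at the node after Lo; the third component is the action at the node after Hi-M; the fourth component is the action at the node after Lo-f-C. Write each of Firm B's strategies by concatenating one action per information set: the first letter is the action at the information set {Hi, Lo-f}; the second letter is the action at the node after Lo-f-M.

5

Firm A has 16 pure strategies: Hi/f/s/A, Hi/f/s/B, Hi/f/q/A, Hi/f/q/B, Hi/h/s/A, Hi/h/s/B, Hi/h/q/A, Hi/h/q/B, Lo/f/s/A, Lo/f/s/B, Lo/f/q/A, Lo/f/q/B, Lo/h/s/A, Lo/h/s/B, Lo/h/q/A, Lo/h/q/B. Columns: Cd, Ce, Md, Me.
{Hi/f/s/A, Hi/f/s/B, Hi/h/s/A, Hi/h/s/B} → row (3,9) (3,9) (4,9) (4,9)
{Hi/f/q/A, Hi/f/q/B, Hi/h/q/A, Hi/h/q/B} → row (3,9) (3,9) (3,8) (3,8)
{Lo/f/s/A, Lo/f/q/A} → row (3,2) (3,2) (2,8) (2,0)
{Lo/f/s/B, Lo/f/q/B} → row (6,3) (6,3) (2,8) (2,0)
{Lo/h/s/A, Lo/h/s/B, Lo/h/q/A, Lo/h/q/B} → row (6,7) (6,7) (6,7) (6,7)
That's 5 distinct rows out of 16 strategies.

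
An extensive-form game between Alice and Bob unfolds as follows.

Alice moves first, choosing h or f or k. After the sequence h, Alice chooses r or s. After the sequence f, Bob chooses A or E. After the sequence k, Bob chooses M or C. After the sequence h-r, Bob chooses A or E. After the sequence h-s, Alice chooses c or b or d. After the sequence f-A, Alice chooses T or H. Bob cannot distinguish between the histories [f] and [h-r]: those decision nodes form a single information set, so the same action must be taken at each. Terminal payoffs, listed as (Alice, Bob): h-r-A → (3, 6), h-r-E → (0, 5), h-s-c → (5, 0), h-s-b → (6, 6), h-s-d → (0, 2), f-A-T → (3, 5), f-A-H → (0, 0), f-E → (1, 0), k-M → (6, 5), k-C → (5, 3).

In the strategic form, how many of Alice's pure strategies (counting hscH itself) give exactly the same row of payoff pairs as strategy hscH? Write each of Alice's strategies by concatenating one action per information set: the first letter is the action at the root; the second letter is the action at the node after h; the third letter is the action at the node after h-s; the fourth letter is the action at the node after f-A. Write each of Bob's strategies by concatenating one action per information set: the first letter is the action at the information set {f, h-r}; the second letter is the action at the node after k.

Row for hscH (columns AM, AC, EM, EC): (5,0) (5,0) (5,0) (5,0).
Under hscH, Alice's choice at the node after f-A can never be reached regardless of what Bob does, so varying those choices leaves every outcome unchanged.
Holding the reachable choices fixed and varying the unreachable one freely already gives 2 equivalent strategies.
No other strategy reproduces this row, so those 2 are the full class: hscT, hscH.

2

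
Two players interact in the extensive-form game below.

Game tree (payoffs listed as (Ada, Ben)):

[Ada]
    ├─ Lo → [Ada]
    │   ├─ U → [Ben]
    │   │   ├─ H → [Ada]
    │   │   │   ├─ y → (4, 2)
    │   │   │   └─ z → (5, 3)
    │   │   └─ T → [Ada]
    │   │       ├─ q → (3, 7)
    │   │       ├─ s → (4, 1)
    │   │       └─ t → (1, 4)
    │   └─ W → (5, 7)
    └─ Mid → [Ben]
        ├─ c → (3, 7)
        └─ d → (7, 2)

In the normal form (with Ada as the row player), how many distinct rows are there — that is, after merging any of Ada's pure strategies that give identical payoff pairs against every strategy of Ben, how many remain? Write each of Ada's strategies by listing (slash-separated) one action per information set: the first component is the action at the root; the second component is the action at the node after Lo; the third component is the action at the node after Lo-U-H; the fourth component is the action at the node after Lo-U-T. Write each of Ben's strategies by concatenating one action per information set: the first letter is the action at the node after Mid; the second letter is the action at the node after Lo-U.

Ada has 24 pure strategies: Lo/U/y/q, Lo/U/y/s, Lo/U/y/t, Lo/U/z/q, Lo/U/z/s, Lo/U/z/t, Lo/W/y/q, Lo/W/y/s, Lo/W/y/t, Lo/W/z/q, Lo/W/z/s, Lo/W/z/t, Mid/U/y/q, Mid/U/y/s, Mid/U/y/t, Mid/U/z/q, Mid/U/z/s, Mid/U/z/t, Mid/W/y/q, Mid/W/y/s, Mid/W/y/t, Mid/W/z/q, Mid/W/z/s, Mid/W/z/t. Columns: cH, cT, dH, dT.
{Lo/U/y/q} → row (4,2) (3,7) (4,2) (3,7)
{Lo/U/y/s} → row (4,2) (4,1) (4,2) (4,1)
{Lo/U/y/t} → row (4,2) (1,4) (4,2) (1,4)
{Lo/U/z/q} → row (5,3) (3,7) (5,3) (3,7)
{Lo/U/z/s} → row (5,3) (4,1) (5,3) (4,1)
{Lo/U/z/t} → row (5,3) (1,4) (5,3) (1,4)
{Lo/W/y/q, Lo/W/y/s, Lo/W/y/t, Lo/W/z/q, Lo/W/z/s, Lo/W/z/t} → row (5,7) (5,7) (5,7) (5,7)
{Mid/U/y/q, Mid/U/y/s, Mid/U/y/t, Mid/U/z/q, Mid/U/z/s, Mid/U/z/t, Mid/W/y/q, Mid/W/y/s, Mid/W/y/t, Mid/W/z/q, Mid/W/z/s, Mid/W/z/t} → row (3,7) (3,7) (7,2) (7,2)
That's 8 distinct rows out of 24 strategies.

8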